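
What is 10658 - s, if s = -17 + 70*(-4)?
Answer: 10955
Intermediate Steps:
s = -297 (s = -17 - 280 = -297)
10658 - s = 10658 - 1*(-297) = 10658 + 297 = 10955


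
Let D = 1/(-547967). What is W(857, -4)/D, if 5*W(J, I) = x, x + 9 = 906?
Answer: -491526399/5 ≈ -9.8305e+7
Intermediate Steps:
x = 897 (x = -9 + 906 = 897)
D = -1/547967 ≈ -1.8249e-6
W(J, I) = 897/5 (W(J, I) = (⅕)*897 = 897/5)
W(857, -4)/D = 897/(5*(-1/547967)) = (897/5)*(-547967) = -491526399/5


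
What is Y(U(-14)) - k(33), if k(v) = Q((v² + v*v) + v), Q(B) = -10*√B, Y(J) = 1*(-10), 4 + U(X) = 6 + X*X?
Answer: -10 + 10*√2211 ≈ 460.21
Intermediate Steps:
U(X) = 2 + X² (U(X) = -4 + (6 + X*X) = -4 + (6 + X²) = 2 + X²)
Y(J) = -10
k(v) = -10*√(v + 2*v²) (k(v) = -10*√((v² + v*v) + v) = -10*√((v² + v²) + v) = -10*√(2*v² + v) = -10*√(v + 2*v²))
Y(U(-14)) - k(33) = -10 - (-10)*√(33*(1 + 2*33)) = -10 - (-10)*√(33*(1 + 66)) = -10 - (-10)*√(33*67) = -10 - (-10)*√2211 = -10 + 10*√2211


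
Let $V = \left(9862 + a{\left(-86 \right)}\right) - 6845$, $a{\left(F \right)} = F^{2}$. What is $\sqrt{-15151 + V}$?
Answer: $i \sqrt{4738} \approx 68.833 i$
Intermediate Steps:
$V = 10413$ ($V = \left(9862 + \left(-86\right)^{2}\right) - 6845 = \left(9862 + 7396\right) - 6845 = 17258 - 6845 = 10413$)
$\sqrt{-15151 + V} = \sqrt{-15151 + 10413} = \sqrt{-4738} = i \sqrt{4738}$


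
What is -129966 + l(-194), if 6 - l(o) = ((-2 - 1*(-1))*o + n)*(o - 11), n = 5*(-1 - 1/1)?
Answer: -92240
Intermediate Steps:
n = -10 (n = 5*(-1 - 1*1) = 5*(-1 - 1) = 5*(-2) = -10)
l(o) = 6 - (-11 + o)*(-10 - o) (l(o) = 6 - ((-2 - 1*(-1))*o - 10)*(o - 11) = 6 - ((-2 + 1)*o - 10)*(-11 + o) = 6 - (-o - 10)*(-11 + o) = 6 - (-10 - o)*(-11 + o) = 6 - (-11 + o)*(-10 - o))
-129966 + l(-194) = -129966 + (-104 + (-194)² - 1*(-194)) = -129966 + (-104 + 37636 + 194) = -129966 + 37726 = -92240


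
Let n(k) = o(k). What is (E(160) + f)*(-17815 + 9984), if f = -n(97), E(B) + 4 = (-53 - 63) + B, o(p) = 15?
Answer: -195775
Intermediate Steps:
n(k) = 15
E(B) = -120 + B (E(B) = -4 + ((-53 - 63) + B) = -4 + (-116 + B) = -120 + B)
f = -15 (f = -1*15 = -15)
(E(160) + f)*(-17815 + 9984) = ((-120 + 160) - 15)*(-17815 + 9984) = (40 - 15)*(-7831) = 25*(-7831) = -195775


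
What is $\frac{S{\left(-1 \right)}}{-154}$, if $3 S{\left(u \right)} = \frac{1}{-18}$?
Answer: $\frac{1}{8316} \approx 0.00012025$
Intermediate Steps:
$S{\left(u \right)} = - \frac{1}{54}$ ($S{\left(u \right)} = \frac{1}{3 \left(-18\right)} = \frac{1}{3} \left(- \frac{1}{18}\right) = - \frac{1}{54}$)
$\frac{S{\left(-1 \right)}}{-154} = - \frac{1}{54 \left(-154\right)} = \left(- \frac{1}{54}\right) \left(- \frac{1}{154}\right) = \frac{1}{8316}$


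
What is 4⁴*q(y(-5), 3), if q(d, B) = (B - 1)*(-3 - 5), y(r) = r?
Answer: -4096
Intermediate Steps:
q(d, B) = 8 - 8*B (q(d, B) = (-1 + B)*(-8) = 8 - 8*B)
4⁴*q(y(-5), 3) = 4⁴*(8 - 8*3) = 256*(8 - 24) = 256*(-16) = -4096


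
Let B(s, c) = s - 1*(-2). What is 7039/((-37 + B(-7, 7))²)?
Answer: 7039/1764 ≈ 3.9904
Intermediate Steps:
B(s, c) = 2 + s (B(s, c) = s + 2 = 2 + s)
7039/((-37 + B(-7, 7))²) = 7039/((-37 + (2 - 7))²) = 7039/((-37 - 5)²) = 7039/((-42)²) = 7039/1764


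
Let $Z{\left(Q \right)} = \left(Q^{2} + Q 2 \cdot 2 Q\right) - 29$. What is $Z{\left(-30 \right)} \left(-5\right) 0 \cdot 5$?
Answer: $0$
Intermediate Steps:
$Z{\left(Q \right)} = -29 + 5 Q^{2}$ ($Z{\left(Q \right)} = \left(Q^{2} + 2 Q 2 Q\right) - 29 = \left(Q^{2} + 4 Q Q\right) - 29 = \left(Q^{2} + 4 Q^{2}\right) - 29 = 5 Q^{2} - 29 = -29 + 5 Q^{2}$)
$Z{\left(-30 \right)} \left(-5\right) 0 \cdot 5 = \left(-29 + 5 \left(-30\right)^{2}\right) \left(-5\right) 0 \cdot 5 = \left(-29 + 5 \cdot 900\right) 0 \cdot 5 = \left(-29 + 4500\right) 0 = 4471 \cdot 0 = 0$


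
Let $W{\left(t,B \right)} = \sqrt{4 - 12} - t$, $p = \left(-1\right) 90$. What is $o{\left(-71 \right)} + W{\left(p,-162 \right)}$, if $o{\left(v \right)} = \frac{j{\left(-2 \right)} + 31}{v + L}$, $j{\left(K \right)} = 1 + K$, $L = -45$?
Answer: $\frac{5205}{58} + 2 i \sqrt{2} \approx 89.741 + 2.8284 i$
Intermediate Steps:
$p = -90$
$W{\left(t,B \right)} = - t + 2 i \sqrt{2}$ ($W{\left(t,B \right)} = \sqrt{-8} - t = 2 i \sqrt{2} - t = - t + 2 i \sqrt{2}$)
$o{\left(v \right)} = \frac{30}{-45 + v}$ ($o{\left(v \right)} = \frac{\left(1 - 2\right) + 31}{v - 45} = \frac{-1 + 31}{-45 + v} = \frac{30}{-45 + v}$)
$o{\left(-71 \right)} + W{\left(p,-162 \right)} = \frac{30}{-45 - 71} + \left(\left(-1\right) \left(-90\right) + 2 i \sqrt{2}\right) = \frac{30}{-116} + \left(90 + 2 i \sqrt{2}\right) = 30 \left(- \frac{1}{116}\right) + \left(90 + 2 i \sqrt{2}\right) = - \frac{15}{58} + \left(90 + 2 i \sqrt{2}\right) = \frac{5205}{58} + 2 i \sqrt{2}$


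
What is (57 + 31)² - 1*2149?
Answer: 5595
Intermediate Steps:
(57 + 31)² - 1*2149 = 88² - 2149 = 7744 - 2149 = 5595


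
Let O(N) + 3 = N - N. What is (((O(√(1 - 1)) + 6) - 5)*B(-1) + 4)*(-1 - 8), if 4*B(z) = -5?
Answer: -117/2 ≈ -58.500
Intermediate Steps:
B(z) = -5/4 (B(z) = (¼)*(-5) = -5/4)
O(N) = -3 (O(N) = -3 + (N - N) = -3 + 0 = -3)
(((O(√(1 - 1)) + 6) - 5)*B(-1) + 4)*(-1 - 8) = (((-3 + 6) - 5)*(-5/4) + 4)*(-1 - 8) = ((3 - 5)*(-5/4) + 4)*(-9) = (-2*(-5/4) + 4)*(-9) = (5/2 + 4)*(-9) = (13/2)*(-9) = -117/2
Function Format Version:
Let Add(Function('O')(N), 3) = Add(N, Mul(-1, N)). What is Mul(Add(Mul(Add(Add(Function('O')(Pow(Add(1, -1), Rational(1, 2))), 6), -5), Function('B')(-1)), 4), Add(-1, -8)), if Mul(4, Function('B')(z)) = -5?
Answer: Rational(-117, 2) ≈ -58.500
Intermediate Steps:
Function('B')(z) = Rational(-5, 4) (Function('B')(z) = Mul(Rational(1, 4), -5) = Rational(-5, 4))
Function('O')(N) = -3 (Function('O')(N) = Add(-3, Add(N, Mul(-1, N))) = Add(-3, 0) = -3)
Mul(Add(Mul(Add(Add(Function('O')(Pow(Add(1, -1), Rational(1, 2))), 6), -5), Function('B')(-1)), 4), Add(-1, -8)) = Mul(Add(Mul(Add(Add(-3, 6), -5), Rational(-5, 4)), 4), Add(-1, -8)) = Mul(Add(Mul(Add(3, -5), Rational(-5, 4)), 4), -9) = Mul(Add(Mul(-2, Rational(-5, 4)), 4), -9) = Mul(Add(Rational(5, 2), 4), -9) = Mul(Rational(13, 2), -9) = Rational(-117, 2)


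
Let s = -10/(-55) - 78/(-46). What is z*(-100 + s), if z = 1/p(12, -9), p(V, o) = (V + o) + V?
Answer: -1655/253 ≈ -6.5415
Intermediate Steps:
p(V, o) = o + 2*V
z = 1/15 (z = 1/(-9 + 2*12) = 1/(-9 + 24) = 1/15 ≈ 0.066667)
s = 475/253 (s = -10*(-1/55) - 78*(-1/46) = 2/11 + 39/23 = 475/253 ≈ 1.8775)
z*(-100 + s) = (-100 + 475/253)/15 = (1/15)*(-24825/253) = -1655/253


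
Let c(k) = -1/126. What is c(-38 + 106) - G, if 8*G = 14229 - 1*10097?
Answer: -32540/63 ≈ -516.51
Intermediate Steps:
G = 1033/2 (G = (14229 - 1*10097)/8 = (14229 - 10097)/8 = (⅛)*4132 = 1033/2 ≈ 516.50)
c(k) = -1/126 (c(k) = -1*1/126 = -1/126)
c(-38 + 106) - G = -1/126 - 1*1033/2 = -1/126 - 1033/2 = -32540/63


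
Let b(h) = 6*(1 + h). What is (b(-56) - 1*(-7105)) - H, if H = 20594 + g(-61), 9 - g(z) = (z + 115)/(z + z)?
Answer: -843535/61 ≈ -13828.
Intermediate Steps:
b(h) = 6 + 6*h
g(z) = 9 - (115 + z)/(2*z) (g(z) = 9 - (z + 115)/(z + z) = 9 - (115 + z)/(2*z))
H = 1256810/61 (H = 20594 + (½)*(-115 + 17*(-61))/(-61) = 20594 + (½)*(-1/61)*(-115 - 1037) = 20594 + (½)*(-1/61)*(-1152) = 20594 + 576/61 = 1256810/61 ≈ 20603.)
(b(-56) - 1*(-7105)) - H = ((6 + 6*(-56)) - 1*(-7105)) - 1*1256810/61 = ((6 - 336) + 7105) - 1256810/61 = (-330 + 7105) - 1256810/61 = 6775 - 1256810/61 = -843535/61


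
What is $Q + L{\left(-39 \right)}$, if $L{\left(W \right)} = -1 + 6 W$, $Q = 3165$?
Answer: $2930$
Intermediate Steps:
$Q + L{\left(-39 \right)} = 3165 + \left(-1 + 6 \left(-39\right)\right) = 3165 - 235 = 2930$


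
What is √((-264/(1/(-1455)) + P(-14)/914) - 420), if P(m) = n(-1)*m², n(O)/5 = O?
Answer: √80135137370/457 ≈ 619.43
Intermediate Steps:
n(O) = 5*O
P(m) = -5*m² (P(m) = (5*(-1))*m² = -5*m²)
√((-264/(1/(-1455)) + P(-14)/914) - 420) = √((-264/(1/(-1455)) - 5*(-14)²/914) - 420) = √((-264/(-1/1455) - 5*196*(1/914)) - 420) = √((-264*(-1455) - 980*1/914) - 420) = √((384120 - 490/457) - 420) = √(175542350/457 - 420) = √(175350410/457) = √80135137370/457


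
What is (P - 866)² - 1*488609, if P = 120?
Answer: 67907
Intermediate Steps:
(P - 866)² - 1*488609 = (120 - 866)² - 1*488609 = (-746)² - 488609 = 556516 - 488609 = 67907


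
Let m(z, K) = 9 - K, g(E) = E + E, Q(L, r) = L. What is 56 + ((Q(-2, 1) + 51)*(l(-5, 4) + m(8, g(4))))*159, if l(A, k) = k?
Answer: 39011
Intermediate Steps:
g(E) = 2*E
56 + ((Q(-2, 1) + 51)*(l(-5, 4) + m(8, g(4))))*159 = 56 + ((-2 + 51)*(4 + (9 - 2*4)))*159 = 56 + (49*(4 + (9 - 1*8)))*159 = 56 + (49*(4 + (9 - 8)))*159 = 56 + (49*(4 + 1))*159 = 56 + (49*5)*159 = 56 + 245*159 = 56 + 38955 = 39011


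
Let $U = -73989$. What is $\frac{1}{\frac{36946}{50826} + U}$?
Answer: $- \frac{25413}{1880263984} \approx -1.3516 \cdot 10^{-5}$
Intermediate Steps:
$\frac{1}{\frac{36946}{50826} + U} = \frac{1}{\frac{36946}{50826} - 73989} = \frac{1}{36946 \cdot \frac{1}{50826} - 73989} = \frac{1}{\frac{18473}{25413} - 73989} = \frac{1}{- \frac{1880263984}{25413}} = - \frac{25413}{1880263984}$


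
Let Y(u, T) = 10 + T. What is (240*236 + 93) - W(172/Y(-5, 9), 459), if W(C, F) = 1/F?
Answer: 26040446/459 ≈ 56733.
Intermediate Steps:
(240*236 + 93) - W(172/Y(-5, 9), 459) = (240*236 + 93) - 1/459 = (56640 + 93) - 1*1/459 = 56733 - 1/459 = 26040446/459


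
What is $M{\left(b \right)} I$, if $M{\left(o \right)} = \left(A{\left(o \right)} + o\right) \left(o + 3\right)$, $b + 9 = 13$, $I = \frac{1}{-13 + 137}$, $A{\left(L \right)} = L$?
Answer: $\frac{14}{31} \approx 0.45161$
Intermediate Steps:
$I = \frac{1}{124} \approx 0.0080645$
$b = 4$ ($b = -9 + 13 = 4$)
$M{\left(o \right)} = 2 o \left(3 + o\right)$ ($M{\left(o \right)} = \left(o + o\right) \left(o + 3\right) = 2 o \left(3 + o\right)$)
$M{\left(b \right)} I = 2 \cdot 4 \left(3 + 4\right) \frac{1}{124} = 2 \cdot 4 \cdot 7 \cdot \frac{1}{124} = 56 \cdot \frac{1}{124} = \frac{14}{31}$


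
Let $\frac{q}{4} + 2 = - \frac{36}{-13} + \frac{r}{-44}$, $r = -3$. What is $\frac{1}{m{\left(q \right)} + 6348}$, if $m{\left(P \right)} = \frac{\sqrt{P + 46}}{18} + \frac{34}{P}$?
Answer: $\frac{67590065197512}{429747792582386975} - \frac{4129938 \sqrt{1009151}}{429747792582386975} \approx 0.00015727$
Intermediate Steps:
$q = \frac{479}{143}$ ($q = -8 + 4 \left(- \frac{36}{-13} - \frac{3}{-44}\right) = -8 + 4 \left(\left(-36\right) \left(- \frac{1}{13}\right) - - \frac{3}{44}\right) = -8 + 4 \left(\frac{36}{13} + \frac{3}{44}\right) = -8 + 4 \cdot \frac{1623}{572} = -8 + \frac{1623}{143} = \frac{479}{143} \approx 3.3497$)
$m{\left(P \right)} = \frac{34}{P} + \frac{\sqrt{46 + P}}{18}$ ($m{\left(P \right)} = \sqrt{46 + P} \frac{1}{18} + \frac{34}{P} = \frac{\sqrt{46 + P}}{18} + \frac{34}{P} = \frac{34}{P} + \frac{\sqrt{46 + P}}{18}$)
$\frac{1}{m{\left(q \right)} + 6348} = \frac{1}{\left(\frac{34}{\frac{479}{143}} + \frac{\sqrt{46 + \frac{479}{143}}}{18}\right) + 6348} = \frac{1}{\left(34 \cdot \frac{143}{479} + \frac{\sqrt{\frac{7057}{143}}}{18}\right) + 6348} = \frac{1}{\left(\frac{4862}{479} + \frac{\frac{1}{143} \sqrt{1009151}}{18}\right) + 6348} = \frac{1}{\left(\frac{4862}{479} + \frac{\sqrt{1009151}}{2574}\right) + 6348} = \frac{1}{\frac{3045554}{479} + \frac{\sqrt{1009151}}{2574}}$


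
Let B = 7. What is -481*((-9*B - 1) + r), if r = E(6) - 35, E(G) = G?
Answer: 44733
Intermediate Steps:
r = -29 (r = 6 - 35 = -29)
-481*((-9*B - 1) + r) = -481*((-9*7 - 1) - 29) = -481*((-63 - 1) - 29) = -481*(-64 - 29) = -481*(-93) = 44733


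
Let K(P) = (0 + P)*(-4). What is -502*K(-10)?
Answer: -20080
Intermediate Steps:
K(P) = -4*P (K(P) = P*(-4) = -4*P)
-502*K(-10) = -(-2008)*(-10) = -502*40 = -20080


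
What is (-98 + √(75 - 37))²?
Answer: (98 - √38)² ≈ 8433.8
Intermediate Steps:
(-98 + √(75 - 37))² = (-98 + √38)²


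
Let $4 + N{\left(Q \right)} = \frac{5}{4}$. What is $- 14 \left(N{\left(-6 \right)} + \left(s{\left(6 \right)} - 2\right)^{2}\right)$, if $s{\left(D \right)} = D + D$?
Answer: $- \frac{2723}{2} \approx -1361.5$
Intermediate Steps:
$s{\left(D \right)} = 2 D$
$N{\left(Q \right)} = - \frac{11}{4}$ ($N{\left(Q \right)} = -4 + \frac{5}{4} = - \frac{11}{4}$)
$- 14 \left(N{\left(-6 \right)} + \left(s{\left(6 \right)} - 2\right)^{2}\right) = - 14 \left(- \frac{11}{4} + \left(2 \cdot 6 - 2\right)^{2}\right) = - 14 \left(- \frac{11}{4} + \left(12 - 2\right)^{2}\right) = - 14 \left(- \frac{11}{4} + 10^{2}\right) = - 14 \left(- \frac{11}{4} + 100\right) = \left(-14\right) \frac{389}{4} = - \frac{2723}{2}$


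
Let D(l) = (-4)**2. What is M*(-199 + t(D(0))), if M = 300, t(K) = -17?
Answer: -64800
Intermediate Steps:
D(l) = 16
M*(-199 + t(D(0))) = 300*(-199 - 17) = 300*(-216) = -64800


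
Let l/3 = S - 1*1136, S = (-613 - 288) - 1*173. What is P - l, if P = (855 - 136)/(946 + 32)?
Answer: 6484859/978 ≈ 6630.7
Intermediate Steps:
S = -1074 (S = -901 - 173 = -1074)
P = 719/978 ≈ 0.73517
l = -6630 (l = 3*(-1074 - 1*1136) = 3*(-1074 - 1136) = 3*(-2210) = -6630)
P - l = 719/978 - 1*(-6630) = 719/978 + 6630 = 6484859/978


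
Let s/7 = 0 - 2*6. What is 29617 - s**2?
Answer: 22561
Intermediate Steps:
s = -84 (s = 7*(0 - 2*6) = 7*(0 - 12) = 7*(-12) = -84)
29617 - s**2 = 29617 - 1*(-84)**2 = 29617 - 1*7056 = 29617 - 7056 = 22561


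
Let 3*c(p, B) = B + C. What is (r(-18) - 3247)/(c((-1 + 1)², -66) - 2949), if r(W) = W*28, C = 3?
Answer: 341/270 ≈ 1.2630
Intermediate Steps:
r(W) = 28*W
c(p, B) = 1 + B/3 (c(p, B) = (B + 3)/3 = (3 + B)/3 = 1 + B/3)
(r(-18) - 3247)/(c((-1 + 1)², -66) - 2949) = (28*(-18) - 3247)/((1 + (⅓)*(-66)) - 2949) = (-504 - 3247)/((1 - 22) - 2949) = -3751/(-21 - 2949) = -3751/(-2970) = -3751*(-1/2970) = 341/270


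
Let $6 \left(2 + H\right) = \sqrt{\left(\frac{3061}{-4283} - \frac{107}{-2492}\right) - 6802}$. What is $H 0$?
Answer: $0$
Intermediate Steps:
$H = -2 + \frac{i \sqrt{193736633450993927}}{32019708}$ ($H = -2 + \frac{\sqrt{\left(\frac{3061}{-4283} - \frac{107}{-2492}\right) - 6802}}{6} = -2 + \frac{\sqrt{\left(3061 \left(- \frac{1}{4283}\right) - - \frac{107}{2492}\right) - 6802}}{6} = -2 + \frac{\sqrt{\left(- \frac{3061}{4283} + \frac{107}{2492}\right) - 6802}}{6} = -2 + \frac{\sqrt{- \frac{7169731}{10673236} - 6802}}{6} = -2 + \frac{\sqrt{- \frac{72606521003}{10673236}}}{6} = -2 + \frac{\frac{1}{5336618} i \sqrt{193736633450993927}}{6} = -2 + \frac{i \sqrt{193736633450993927}}{32019708} \approx -2.0 + 13.746 i$)
$H 0 = \left(-2 + \frac{i \sqrt{193736633450993927}}{32019708}\right) 0 = 0$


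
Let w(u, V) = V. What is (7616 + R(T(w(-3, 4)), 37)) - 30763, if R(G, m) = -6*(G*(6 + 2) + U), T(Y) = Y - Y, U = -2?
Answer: -23135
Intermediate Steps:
T(Y) = 0
R(G, m) = 12 - 48*G (R(G, m) = -6*(G*(6 + 2) - 2) = -6*(G*8 - 2) = -6*(8*G - 2) = -6*(-2 + 8*G) = 12 - 48*G)
(7616 + R(T(w(-3, 4)), 37)) - 30763 = (7616 + (12 - 48*0)) - 30763 = (7616 + (12 + 0)) - 30763 = (7616 + 12) - 30763 = 7628 - 30763 = -23135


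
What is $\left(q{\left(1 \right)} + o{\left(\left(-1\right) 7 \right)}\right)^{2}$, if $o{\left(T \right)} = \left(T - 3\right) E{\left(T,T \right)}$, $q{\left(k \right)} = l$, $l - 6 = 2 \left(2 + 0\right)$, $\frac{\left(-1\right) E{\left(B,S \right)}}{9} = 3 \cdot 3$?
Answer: $672400$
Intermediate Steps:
$E{\left(B,S \right)} = -81$ ($E{\left(B,S \right)} = - 9 \cdot 3 \cdot 3 = \left(-9\right) 9 = -81$)
$l = 10$ ($l = 6 + 2 \left(2 + 0\right) = 6 + 2 \cdot 2 = 6 + 4 = 10$)
$q{\left(k \right)} = 10$
$o{\left(T \right)} = 243 - 81 T$ ($o{\left(T \right)} = \left(T - 3\right) \left(-81\right) = \left(-3 + T\right) \left(-81\right) = 243 - 81 T$)
$\left(q{\left(1 \right)} + o{\left(\left(-1\right) 7 \right)}\right)^{2} = \left(10 - \left(-243 + 81 \left(\left(-1\right) 7\right)\right)\right)^{2} = \left(10 + \left(243 - -567\right)\right)^{2} = \left(10 + \left(243 + 567\right)\right)^{2} = \left(10 + 810\right)^{2} = 820^{2} = 672400$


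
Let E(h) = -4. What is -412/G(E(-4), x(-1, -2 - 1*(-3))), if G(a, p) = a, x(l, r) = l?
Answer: 103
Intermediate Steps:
-412/G(E(-4), x(-1, -2 - 1*(-3))) = -412/(-4) = -412*(-¼) = 103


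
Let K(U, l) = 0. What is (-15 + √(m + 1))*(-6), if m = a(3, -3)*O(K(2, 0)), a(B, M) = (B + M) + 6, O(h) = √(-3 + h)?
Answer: 90 - 6*√(1 + 6*I*√3) ≈ 75.65 - 13.036*I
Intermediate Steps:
a(B, M) = 6 + B + M
m = 6*I*√3 (m = (6 + 3 - 3)*√(-3 + 0) = 6*√(-3) = 6*(I*√3) = 6*I*√3 ≈ 10.392*I)
(-15 + √(m + 1))*(-6) = (-15 + √(6*I*√3 + 1))*(-6) = (-15 + √(1 + 6*I*√3))*(-6) = 90 - 6*√(1 + 6*I*√3)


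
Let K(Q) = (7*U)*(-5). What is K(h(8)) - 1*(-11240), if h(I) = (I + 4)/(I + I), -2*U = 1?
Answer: 22515/2 ≈ 11258.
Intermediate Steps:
U = -½ (U = -½*1 = -½ ≈ -0.50000)
h(I) = (4 + I)/(2*I) (h(I) = (4 + I)/((2*I)) = (4 + I)*(1/(2*I)) = (4 + I)/(2*I))
K(Q) = 35/2 (K(Q) = (7*(-½))*(-5) = -7/2*(-5) = 35/2)
K(h(8)) - 1*(-11240) = 35/2 - 1*(-11240) = 35/2 + 11240 = 22515/2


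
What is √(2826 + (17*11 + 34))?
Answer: √3047 ≈ 55.200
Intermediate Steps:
√(2826 + (17*11 + 34)) = √(2826 + (187 + 34)) = √(2826 + 221) = √3047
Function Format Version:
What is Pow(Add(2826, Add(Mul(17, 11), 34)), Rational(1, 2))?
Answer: Pow(3047, Rational(1, 2)) ≈ 55.200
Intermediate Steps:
Pow(Add(2826, Add(Mul(17, 11), 34)), Rational(1, 2)) = Pow(Add(2826, Add(187, 34)), Rational(1, 2)) = Pow(Add(2826, 221), Rational(1, 2)) = Pow(3047, Rational(1, 2))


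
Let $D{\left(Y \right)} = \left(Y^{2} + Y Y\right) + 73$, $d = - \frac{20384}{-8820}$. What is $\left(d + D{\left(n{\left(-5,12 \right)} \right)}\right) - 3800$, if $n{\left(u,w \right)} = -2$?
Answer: $- \frac{167251}{45} \approx -3716.7$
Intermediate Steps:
$d = \frac{104}{45}$ ($d = \left(-20384\right) \left(- \frac{1}{8820}\right) = \frac{104}{45} \approx 2.3111$)
$D{\left(Y \right)} = 73 + 2 Y^{2}$ ($D{\left(Y \right)} = \left(Y^{2} + Y^{2}\right) + 73 = 2 Y^{2} + 73 = 73 + 2 Y^{2}$)
$\left(d + D{\left(n{\left(-5,12 \right)} \right)}\right) - 3800 = \left(\frac{104}{45} + \left(73 + 2 \left(-2\right)^{2}\right)\right) - 3800 = \left(\frac{104}{45} + \left(73 + 2 \cdot 4\right)\right) - 3800 = \left(\frac{104}{45} + \left(73 + 8\right)\right) - 3800 = \left(\frac{104}{45} + 81\right) - 3800 = \frac{3749}{45} - 3800 = - \frac{167251}{45}$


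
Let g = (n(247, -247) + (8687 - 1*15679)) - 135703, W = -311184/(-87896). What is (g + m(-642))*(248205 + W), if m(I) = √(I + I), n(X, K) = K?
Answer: -389812444419486/10987 + 5454134466*I*√321/10987 ≈ -3.5479e+10 + 8.894e+6*I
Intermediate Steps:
W = 38898/10987 (W = -311184*(-1/87896) = 38898/10987 ≈ 3.5404)
m(I) = √2*√I (m(I) = √(2*I) = √2*√I)
g = -142942 (g = (-247 + (8687 - 1*15679)) - 135703 = (-247 + (8687 - 15679)) - 135703 = (-247 - 6992) - 135703 = -7239 - 135703 = -142942)
(g + m(-642))*(248205 + W) = (-142942 + √2*√(-642))*(248205 + 38898/10987) = (-142942 + √2*(I*√642))*(2727067233/10987) = (-142942 + 2*I*√321)*(2727067233/10987) = -389812444419486/10987 + 5454134466*I*√321/10987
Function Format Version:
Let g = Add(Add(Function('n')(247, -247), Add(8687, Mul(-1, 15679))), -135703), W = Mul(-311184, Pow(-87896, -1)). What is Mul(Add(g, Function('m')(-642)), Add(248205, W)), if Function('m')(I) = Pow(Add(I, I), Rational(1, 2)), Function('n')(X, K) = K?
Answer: Add(Rational(-389812444419486, 10987), Mul(Rational(5454134466, 10987), I, Pow(321, Rational(1, 2)))) ≈ Add(-3.5479e+10, Mul(8.8940e+6, I))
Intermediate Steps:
W = Rational(38898, 10987) (W = Mul(-311184, Rational(-1, 87896)) = Rational(38898, 10987) ≈ 3.5404)
Function('m')(I) = Mul(Pow(2, Rational(1, 2)), Pow(I, Rational(1, 2))) (Function('m')(I) = Pow(Mul(2, I), Rational(1, 2)) = Mul(Pow(2, Rational(1, 2)), Pow(I, Rational(1, 2))))
g = -142942 (g = Add(Add(-247, Add(8687, Mul(-1, 15679))), -135703) = Add(Add(-247, Add(8687, -15679)), -135703) = Add(Add(-247, -6992), -135703) = Add(-7239, -135703) = -142942)
Mul(Add(g, Function('m')(-642)), Add(248205, W)) = Mul(Add(-142942, Mul(Pow(2, Rational(1, 2)), Pow(-642, Rational(1, 2)))), Add(248205, Rational(38898, 10987))) = Mul(Add(-142942, Mul(Pow(2, Rational(1, 2)), Mul(I, Pow(642, Rational(1, 2))))), Rational(2727067233, 10987)) = Mul(Add(-142942, Mul(2, I, Pow(321, Rational(1, 2)))), Rational(2727067233, 10987)) = Add(Rational(-389812444419486, 10987), Mul(Rational(5454134466, 10987), I, Pow(321, Rational(1, 2))))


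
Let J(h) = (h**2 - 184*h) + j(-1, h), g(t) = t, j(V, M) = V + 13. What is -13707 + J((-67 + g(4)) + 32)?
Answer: -7030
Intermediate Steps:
j(V, M) = 13 + V
J(h) = 12 + h**2 - 184*h (J(h) = (h**2 - 184*h) + (13 - 1) = (h**2 - 184*h) + 12 = 12 + h**2 - 184*h)
-13707 + J((-67 + g(4)) + 32) = -13707 + (12 + ((-67 + 4) + 32)**2 - 184*((-67 + 4) + 32)) = -13707 + (12 + (-63 + 32)**2 - 184*(-63 + 32)) = -13707 + (12 + (-31)**2 - 184*(-31)) = -13707 + (12 + 961 + 5704) = -13707 + 6677 = -7030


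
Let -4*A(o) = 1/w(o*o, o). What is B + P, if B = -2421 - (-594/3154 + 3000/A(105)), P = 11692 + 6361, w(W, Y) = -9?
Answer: -145664039/1577 ≈ -92368.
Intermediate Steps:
P = 18053
A(o) = 1/36 (A(o) = -¼/(-9) = -¼*(-⅑) = 1/36)
B = -174133620/1577 (B = -2421 - (-594/3154 + 3000/(1/36)) = -2421 - (-594*1/3154 + 3000*36) = -2421 - (-297/1577 + 108000) = -2421 - 1*170315703/1577 = -2421 - 170315703/1577 = -174133620/1577 ≈ -1.1042e+5)
B + P = -174133620/1577 + 18053 = -145664039/1577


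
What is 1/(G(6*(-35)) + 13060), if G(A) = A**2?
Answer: 1/57160 ≈ 1.7495e-5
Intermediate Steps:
1/(G(6*(-35)) + 13060) = 1/((6*(-35))**2 + 13060) = 1/((-210)**2 + 13060) = 1/(44100 + 13060) = 1/57160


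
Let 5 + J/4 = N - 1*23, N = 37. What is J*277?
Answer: 9972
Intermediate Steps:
J = 36 (J = -20 + 4*(37 - 1*23) = -20 + 4*(37 - 23) = -20 + 4*14 = -20 + 56 = 36)
J*277 = 36*277 = 9972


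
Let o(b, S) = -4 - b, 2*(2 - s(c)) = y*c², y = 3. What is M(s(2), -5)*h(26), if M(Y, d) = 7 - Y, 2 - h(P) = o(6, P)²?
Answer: -1078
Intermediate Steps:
s(c) = 2 - 3*c²/2
h(P) = -98 (h(P) = 2 - (-4 - 1*6)² = 2 - (-4 - 6)² = 2 - 1*(-10)² = 2 - 1*100 = 2 - 100 = -98)
M(s(2), -5)*h(26) = (7 - (2 - 3/2*2²))*(-98) = (7 - (2 - 3/2*4))*(-98) = (7 - (2 - 6))*(-98) = (7 - 1*(-4))*(-98) = (7 + 4)*(-98) = 11*(-98) = -1078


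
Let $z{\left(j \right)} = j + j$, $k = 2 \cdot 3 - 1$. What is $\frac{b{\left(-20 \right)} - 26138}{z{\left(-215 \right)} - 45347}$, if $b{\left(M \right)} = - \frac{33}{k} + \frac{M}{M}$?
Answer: $\frac{130718}{228885} \approx 0.57111$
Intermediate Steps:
$k = 5$ ($k = 6 - 1 = 5$)
$b{\left(M \right)} = - \frac{28}{5}$ ($b{\left(M \right)} = - \frac{33}{5} + \frac{M}{M} = \left(-33\right) \frac{1}{5} + 1 = - \frac{33}{5} + 1 = - \frac{28}{5}$)
$z{\left(j \right)} = 2 j$
$\frac{b{\left(-20 \right)} - 26138}{z{\left(-215 \right)} - 45347} = \frac{- \frac{28}{5} - 26138}{2 \left(-215\right) - 45347} = - \frac{130718}{5 \left(-430 - 45347\right)} = - \frac{130718}{5 \left(-45777\right)} = \left(- \frac{130718}{5}\right) \left(- \frac{1}{45777}\right) = \frac{130718}{228885}$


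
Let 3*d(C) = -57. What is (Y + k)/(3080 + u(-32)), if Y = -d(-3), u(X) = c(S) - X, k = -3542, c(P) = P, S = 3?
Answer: -3523/3115 ≈ -1.1310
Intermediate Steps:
u(X) = 3 - X
d(C) = -19 (d(C) = (⅓)*(-57) = -19)
Y = 19 (Y = -1*(-19) = 19)
(Y + k)/(3080 + u(-32)) = (19 - 3542)/(3080 + (3 - 1*(-32))) = -3523/(3080 + (3 + 32)) = -3523/(3080 + 35) = -3523/3115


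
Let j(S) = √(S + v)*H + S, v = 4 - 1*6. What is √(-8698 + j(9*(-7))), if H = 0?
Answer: I*√8761 ≈ 93.6*I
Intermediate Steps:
v = -2 (v = 4 - 6 = -2)
j(S) = S (j(S) = √(S - 2)*0 + S = √(-2 + S)*0 + S = 0 + S = S)
√(-8698 + j(9*(-7))) = √(-8698 + 9*(-7)) = √(-8698 - 63) = √(-8761) = I*√8761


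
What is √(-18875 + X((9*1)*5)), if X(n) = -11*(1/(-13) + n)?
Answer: I*√3273387/13 ≈ 139.17*I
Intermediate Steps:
X(n) = 11/13 - 11*n (X(n) = -11*(-1/13 + n) = 11/13 - 11*n)
√(-18875 + X((9*1)*5)) = √(-18875 + (11/13 - 11*9*1*5)) = √(-18875 + (11/13 - 99*5)) = √(-18875 + (11/13 - 11*45)) = √(-18875 + (11/13 - 495)) = √(-18875 - 6424/13) = √(-251799/13) = I*√3273387/13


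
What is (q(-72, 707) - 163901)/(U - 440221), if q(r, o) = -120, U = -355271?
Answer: 164021/795492 ≈ 0.20619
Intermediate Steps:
(q(-72, 707) - 163901)/(U - 440221) = (-120 - 163901)/(-355271 - 440221) = -164021/(-795492) = -164021*(-1/795492) = 164021/795492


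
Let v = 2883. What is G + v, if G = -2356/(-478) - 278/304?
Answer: 104879459/36328 ≈ 2887.0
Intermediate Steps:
G = 145835/36328 (G = -2356*(-1/478) - 278*1/304 = 1178/239 - 139/152 = 145835/36328 ≈ 4.0144)
G + v = 145835/36328 + 2883 = 104879459/36328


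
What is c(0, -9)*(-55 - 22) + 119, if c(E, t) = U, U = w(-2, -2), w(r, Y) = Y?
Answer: 273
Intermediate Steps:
U = -2
c(E, t) = -2
c(0, -9)*(-55 - 22) + 119 = -2*(-55 - 22) + 119 = -2*(-77) + 119 = 154 + 119 = 273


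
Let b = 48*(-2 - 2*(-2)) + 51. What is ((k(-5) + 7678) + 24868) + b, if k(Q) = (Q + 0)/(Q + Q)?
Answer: 65387/2 ≈ 32694.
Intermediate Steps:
k(Q) = ½ (k(Q) = Q/((2*Q)) = Q*(1/(2*Q)) = ½)
b = 147 (b = 48*(-2 + 4) + 51 = 48*2 + 51 = 96 + 51 = 147)
((k(-5) + 7678) + 24868) + b = ((½ + 7678) + 24868) + 147 = (15357/2 + 24868) + 147 = 65093/2 + 147 = 65387/2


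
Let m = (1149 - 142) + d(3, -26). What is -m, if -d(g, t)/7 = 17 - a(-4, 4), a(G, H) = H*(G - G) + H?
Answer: -916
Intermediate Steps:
a(G, H) = H (a(G, H) = H*0 + H = 0 + H = H)
d(g, t) = -91 (d(g, t) = -7*(17 - 1*4) = -7*(17 - 4) = -7*13 = -91)
m = 916 (m = (1149 - 142) - 91 = 1007 - 91 = 916)
-m = -1*916 = -916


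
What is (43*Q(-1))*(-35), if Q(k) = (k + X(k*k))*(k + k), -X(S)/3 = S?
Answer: -12040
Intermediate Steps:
X(S) = -3*S
Q(k) = 2*k*(k - 3*k²) (Q(k) = (k - 3*k*k)*(k + k) = (k - 3*k²)*(2*k) = 2*k*(k - 3*k²))
(43*Q(-1))*(-35) = (43*((-1)²*(2 - 6*(-1))))*(-35) = (43*(1*(2 + 6)))*(-35) = (43*(1*8))*(-35) = (43*8)*(-35) = 344*(-35) = -12040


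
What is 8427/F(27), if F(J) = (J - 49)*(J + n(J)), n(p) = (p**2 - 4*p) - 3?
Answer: -2809/4730 ≈ -0.59387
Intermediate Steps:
n(p) = -3 + p**2 - 4*p
F(J) = (-49 + J)*(-3 + J**2 - 3*J) (F(J) = (J - 49)*(J + (-3 + J**2 - 4*J)) = (-49 + J)*(-3 + J**2 - 3*J))
8427/F(27) = 8427/(147 + 27**3 - 52*27**2 + 144*27) = 8427/(147 + 19683 - 52*729 + 3888) = 8427/(147 + 19683 - 37908 + 3888) = 8427/(-14190) = 8427*(-1/14190) = -2809/4730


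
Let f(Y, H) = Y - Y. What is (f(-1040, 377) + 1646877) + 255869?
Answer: 1902746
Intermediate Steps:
f(Y, H) = 0
(f(-1040, 377) + 1646877) + 255869 = (0 + 1646877) + 255869 = 1646877 + 255869 = 1902746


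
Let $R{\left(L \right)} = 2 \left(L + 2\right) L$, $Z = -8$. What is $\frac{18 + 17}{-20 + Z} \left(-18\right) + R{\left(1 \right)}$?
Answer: $\frac{57}{2} \approx 28.5$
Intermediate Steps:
$R{\left(L \right)} = L \left(4 + 2 L\right)$ ($R{\left(L \right)} = 2 \left(2 + L\right) L = \left(4 + 2 L\right) L = L \left(4 + 2 L\right)$)
$\frac{18 + 17}{-20 + Z} \left(-18\right) + R{\left(1 \right)} = \frac{18 + 17}{-20 - 8} \left(-18\right) + 2 \cdot 1 \left(2 + 1\right) = \frac{35}{-28} \left(-18\right) + 2 \cdot 1 \cdot 3 = 35 \left(- \frac{1}{28}\right) \left(-18\right) + 6 = \left(- \frac{5}{4}\right) \left(-18\right) + 6 = \frac{45}{2} + 6 = \frac{57}{2}$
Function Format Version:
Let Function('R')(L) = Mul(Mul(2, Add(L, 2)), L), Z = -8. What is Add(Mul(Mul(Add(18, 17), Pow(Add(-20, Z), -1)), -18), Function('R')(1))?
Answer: Rational(57, 2) ≈ 28.500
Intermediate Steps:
Function('R')(L) = Mul(L, Add(4, Mul(2, L))) (Function('R')(L) = Mul(Mul(2, Add(2, L)), L) = Mul(Add(4, Mul(2, L)), L) = Mul(L, Add(4, Mul(2, L))))
Add(Mul(Mul(Add(18, 17), Pow(Add(-20, Z), -1)), -18), Function('R')(1)) = Add(Mul(Mul(Add(18, 17), Pow(Add(-20, -8), -1)), -18), Mul(2, 1, Add(2, 1))) = Add(Mul(Mul(35, Pow(-28, -1)), -18), Mul(2, 1, 3)) = Add(Mul(Mul(35, Rational(-1, 28)), -18), 6) = Add(Mul(Rational(-5, 4), -18), 6) = Add(Rational(45, 2), 6) = Rational(57, 2)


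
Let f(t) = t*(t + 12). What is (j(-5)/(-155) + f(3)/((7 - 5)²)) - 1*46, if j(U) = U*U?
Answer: -4329/124 ≈ -34.911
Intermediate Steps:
f(t) = t*(12 + t)
j(U) = U²
(j(-5)/(-155) + f(3)/((7 - 5)²)) - 1*46 = ((-5)²/(-155) + (3*(12 + 3))/((7 - 5)²)) - 1*46 = (25*(-1/155) + (3*15)/(2²)) - 46 = (-5/31 + 45/4) - 46 = 1375/124 - 46 = -4329/124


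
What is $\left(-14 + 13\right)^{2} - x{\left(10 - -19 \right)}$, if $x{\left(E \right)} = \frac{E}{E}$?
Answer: $0$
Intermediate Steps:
$x{\left(E \right)} = 1$
$\left(-14 + 13\right)^{2} - x{\left(10 - -19 \right)} = \left(-14 + 13\right)^{2} - 1 = \left(-1\right)^{2} - 1 = 1 - 1 = 0$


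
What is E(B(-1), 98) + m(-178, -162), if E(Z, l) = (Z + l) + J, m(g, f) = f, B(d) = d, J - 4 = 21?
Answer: -40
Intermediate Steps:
J = 25 (J = 4 + 21 = 25)
E(Z, l) = 25 + Z + l (E(Z, l) = (Z + l) + 25 = 25 + Z + l)
E(B(-1), 98) + m(-178, -162) = (25 - 1 + 98) - 162 = 122 - 162 = -40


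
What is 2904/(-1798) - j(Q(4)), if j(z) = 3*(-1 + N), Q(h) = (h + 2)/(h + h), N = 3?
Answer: -6846/899 ≈ -7.6151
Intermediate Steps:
Q(h) = (2 + h)/(2*h) (Q(h) = (2 + h)/((2*h)) = (2 + h)*(1/(2*h)) = (2 + h)/(2*h))
j(z) = 6 (j(z) = 3*(-1 + 3) = 3*2 = 6)
2904/(-1798) - j(Q(4)) = 2904/(-1798) - 1*6 = 2904*(-1/1798) - 6 = -1452/899 - 6 = -6846/899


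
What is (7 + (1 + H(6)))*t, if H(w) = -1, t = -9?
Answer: -63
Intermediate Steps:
(7 + (1 + H(6)))*t = (7 + (1 - 1))*(-9) = (7 + 0)*(-9) = 7*(-9) = -63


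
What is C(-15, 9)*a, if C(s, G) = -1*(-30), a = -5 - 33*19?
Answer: -18960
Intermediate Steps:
a = -632 (a = -5 - 627 = -632)
C(s, G) = 30
C(-15, 9)*a = 30*(-632) = -18960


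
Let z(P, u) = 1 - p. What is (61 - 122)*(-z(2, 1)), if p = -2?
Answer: 183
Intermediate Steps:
z(P, u) = 3 (z(P, u) = 1 - 1*(-2) = 1 + 2 = 3)
(61 - 122)*(-z(2, 1)) = (61 - 122)*(-1*3) = -61*(-3) = 183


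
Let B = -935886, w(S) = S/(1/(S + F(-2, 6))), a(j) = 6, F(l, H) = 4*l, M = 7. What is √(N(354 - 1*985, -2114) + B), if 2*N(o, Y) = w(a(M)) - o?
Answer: I*√3742306/2 ≈ 967.25*I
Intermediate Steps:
w(S) = S*(-8 + S) (w(S) = S/(1/(S + 4*(-2))) = S/(1/(S - 8)) = S/(1/(-8 + S)) = S*(-8 + S))
N(o, Y) = -6 - o/2 (N(o, Y) = (6*(-8 + 6) - o)/2 = (6*(-2) - o)/2 = (-12 - o)/2 = -6 - o/2)
√(N(354 - 1*985, -2114) + B) = √((-6 - (354 - 1*985)/2) - 935886) = √((-6 - (354 - 985)/2) - 935886) = √((-6 - ½*(-631)) - 935886) = √((-6 + 631/2) - 935886) = √(619/2 - 935886) = √(-1871153/2) = I*√3742306/2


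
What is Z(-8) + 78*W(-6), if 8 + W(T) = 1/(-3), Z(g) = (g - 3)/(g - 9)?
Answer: -11039/17 ≈ -649.35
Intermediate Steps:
Z(g) = (-3 + g)/(-9 + g)
W(T) = -25/3 (W(T) = -8 + 1/(-3) = -8 - ⅓ = -25/3)
Z(-8) + 78*W(-6) = (-3 - 8)/(-9 - 8) + 78*(-25/3) = -11/(-17) - 650 = -1/17*(-11) - 650 = 11/17 - 650 = -11039/17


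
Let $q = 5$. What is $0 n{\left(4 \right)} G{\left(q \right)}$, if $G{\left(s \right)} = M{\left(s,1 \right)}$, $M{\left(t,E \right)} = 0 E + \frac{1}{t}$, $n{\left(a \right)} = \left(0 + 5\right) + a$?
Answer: $0$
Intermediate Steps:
$n{\left(a \right)} = 5 + a$
$M{\left(t,E \right)} = \frac{1}{t}$ ($M{\left(t,E \right)} = 0 + \frac{1}{t} = \frac{1}{t}$)
$G{\left(s \right)} = \frac{1}{s}$
$0 n{\left(4 \right)} G{\left(q \right)} = \frac{0 \left(5 + 4\right)}{5} = 0 \cdot 9 \cdot \frac{1}{5} = 0 \cdot \frac{1}{5} = 0$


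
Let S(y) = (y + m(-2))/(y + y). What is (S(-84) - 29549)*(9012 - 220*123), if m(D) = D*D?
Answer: 3733042304/7 ≈ 5.3329e+8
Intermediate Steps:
m(D) = D**2
S(y) = (4 + y)/(2*y) (S(y) = (y + (-2)**2)/(y + y) = (y + 4)/((2*y)) = (4 + y)*(1/(2*y)) = (4 + y)/(2*y))
(S(-84) - 29549)*(9012 - 220*123) = ((1/2)*(4 - 84)/(-84) - 29549)*(9012 - 220*123) = ((1/2)*(-1/84)*(-80) - 29549)*(9012 - 27060) = (10/21 - 29549)*(-18048) = -620519/21*(-18048) = 3733042304/7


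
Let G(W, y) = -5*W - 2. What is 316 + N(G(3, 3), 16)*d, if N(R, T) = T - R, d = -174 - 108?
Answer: -8990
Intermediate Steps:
G(W, y) = -2 - 5*W
d = -282
316 + N(G(3, 3), 16)*d = 316 + (16 - (-2 - 5*3))*(-282) = 316 + (16 - (-2 - 15))*(-282) = 316 + (16 - 1*(-17))*(-282) = 316 + (16 + 17)*(-282) = 316 + 33*(-282) = 316 - 9306 = -8990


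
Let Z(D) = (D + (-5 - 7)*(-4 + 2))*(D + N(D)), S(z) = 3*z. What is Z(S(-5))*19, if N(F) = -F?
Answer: 0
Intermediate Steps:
Z(D) = 0 (Z(D) = (D + (-5 - 7)*(-4 + 2))*(D - D) = (D - 12*(-2))*0 = (D + 24)*0 = (24 + D)*0 = 0)
Z(S(-5))*19 = 0*19 = 0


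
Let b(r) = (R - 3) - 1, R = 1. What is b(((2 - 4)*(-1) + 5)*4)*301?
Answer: -903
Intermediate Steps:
b(r) = -3 (b(r) = (1 - 3) - 1 = -2 - 1 = -3)
b(((2 - 4)*(-1) + 5)*4)*301 = -3*301 = -903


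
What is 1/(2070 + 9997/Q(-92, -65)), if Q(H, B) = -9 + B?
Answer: 74/143183 ≈ 0.00051682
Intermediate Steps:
1/(2070 + 9997/Q(-92, -65)) = 1/(2070 + 9997/(-9 - 65)) = 1/(2070 + 9997/(-74)) = 1/(2070 + 9997*(-1/74)) = 1/(2070 - 9997/74) = 1/(143183/74) = 74/143183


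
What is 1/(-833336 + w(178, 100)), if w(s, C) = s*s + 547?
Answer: -1/801105 ≈ -1.2483e-6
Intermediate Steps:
w(s, C) = 547 + s² (w(s, C) = s² + 547 = 547 + s²)
1/(-833336 + w(178, 100)) = 1/(-833336 + (547 + 178²)) = 1/(-833336 + (547 + 31684)) = 1/(-833336 + 32231) = 1/(-801105) = -1/801105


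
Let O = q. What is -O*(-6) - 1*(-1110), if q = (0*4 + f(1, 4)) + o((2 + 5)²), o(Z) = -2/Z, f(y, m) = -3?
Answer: 53496/49 ≈ 1091.8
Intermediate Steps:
q = -149/49 (q = (0*4 - 3) - 2/(2 + 5)² = (0 - 3) - 2/(7²) = -3 - 2/49 = -149/49 ≈ -3.0408)
O = -149/49 ≈ -3.0408
-O*(-6) - 1*(-1110) = -1*(-149/49)*(-6) - 1*(-1110) = (149/49)*(-6) + 1110 = -894/49 + 1110 = 53496/49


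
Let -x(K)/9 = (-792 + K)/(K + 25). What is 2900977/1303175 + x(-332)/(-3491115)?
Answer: 207279999264019/93113791571225 ≈ 2.2261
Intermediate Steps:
x(K) = -9*(-792 + K)/(25 + K) (x(K) = -9*(-792 + K)/(K + 25) = -9*(-792 + K)/(25 + K))
2900977/1303175 + x(-332)/(-3491115) = 2900977/1303175 + (9*(792 - 1*(-332))/(25 - 332))/(-3491115) = 2900977*(1/1303175) + (9*(792 + 332)/(-307))*(-1/3491115) = 2900977/1303175 + (9*(-1/307)*1124)*(-1/3491115) = 2900977/1303175 - 10116/307*(-1/3491115) = 2900977/1303175 + 3372/357257435 = 207279999264019/93113791571225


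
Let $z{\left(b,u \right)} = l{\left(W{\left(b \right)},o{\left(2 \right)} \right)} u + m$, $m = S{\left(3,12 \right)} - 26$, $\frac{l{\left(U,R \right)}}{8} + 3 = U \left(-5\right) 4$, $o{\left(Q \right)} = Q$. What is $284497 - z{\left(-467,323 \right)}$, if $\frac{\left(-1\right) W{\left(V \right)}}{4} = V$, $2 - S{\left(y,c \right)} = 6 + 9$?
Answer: $96830528$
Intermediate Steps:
$S{\left(y,c \right)} = -13$ ($S{\left(y,c \right)} = 2 - \left(6 + 9\right) = 2 - 15 = -13$)
$W{\left(V \right)} = - 4 V$
$l{\left(U,R \right)} = -24 - 160 U$ ($l{\left(U,R \right)} = -24 + 8 U \left(-5\right) 4 = -24 + 8 - 5 U 4 = -24 + 8 \left(- 20 U\right) = -24 - 160 U$)
$m = -39$ ($m = -13 - 26 = -39$)
$z{\left(b,u \right)} = -39 + u \left(-24 + 640 b\right)$ ($z{\left(b,u \right)} = \left(-24 - 160 \left(- 4 b\right)\right) u - 39 = \left(-24 + 640 b\right) u - 39 = u \left(-24 + 640 b\right) - 39 = -39 + u \left(-24 + 640 b\right)$)
$284497 - z{\left(-467,323 \right)} = 284497 - \left(-39 - 7752 + 640 \left(-467\right) 323\right) = 284497 - \left(-39 - 7752 - 96538240\right) = 284497 - -96546031 = 284497 + 96546031 = 96830528$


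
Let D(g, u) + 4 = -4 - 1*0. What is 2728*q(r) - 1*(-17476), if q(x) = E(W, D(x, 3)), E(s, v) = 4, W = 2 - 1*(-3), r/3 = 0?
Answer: 28388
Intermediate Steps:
D(g, u) = -8 (D(g, u) = -4 + (-4 - 1*0) = -4 + (-4 + 0) = -4 - 4 = -8)
r = 0 (r = 3*0 = 0)
W = 5 (W = 2 + 3 = 5)
q(x) = 4
2728*q(r) - 1*(-17476) = 2728*4 - 1*(-17476) = 10912 + 17476 = 28388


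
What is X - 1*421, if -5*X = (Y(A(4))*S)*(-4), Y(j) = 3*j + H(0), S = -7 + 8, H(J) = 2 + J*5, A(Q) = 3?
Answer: -2061/5 ≈ -412.20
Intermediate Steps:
H(J) = 2 + 5*J
S = 1
Y(j) = 2 + 3*j (Y(j) = 3*j + (2 + 5*0) = 3*j + (2 + 0) = 3*j + 2 = 2 + 3*j)
X = 44/5 (X = -(2 + 3*3)*1*(-4)/5 = -(2 + 9)*1*(-4)/5 = -11*1*(-4)/5 = -11*(-4)/5 = -⅕*(-44) = 44/5 ≈ 8.8000)
X - 1*421 = 44/5 - 1*421 = 44/5 - 421 = -2061/5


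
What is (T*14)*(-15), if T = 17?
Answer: -3570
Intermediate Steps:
(T*14)*(-15) = (17*14)*(-15) = 238*(-15) = -3570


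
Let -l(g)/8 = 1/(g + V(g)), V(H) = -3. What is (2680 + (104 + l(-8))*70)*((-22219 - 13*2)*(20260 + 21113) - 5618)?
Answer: -101348722090360/11 ≈ -9.2135e+12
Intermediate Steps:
l(g) = -8/(-3 + g) (l(g) = -8/(g - 3) = -8/(-3 + g))
(2680 + (104 + l(-8))*70)*((-22219 - 13*2)*(20260 + 21113) - 5618) = (2680 + (104 - 8/(-3 - 8))*70)*((-22219 - 13*2)*(20260 + 21113) - 5618) = (2680 + (104 - 8/(-11))*70)*((-22219 - 26)*41373 - 5618) = (2680 + (104 - 8*(-1/11))*70)*(-22245*41373 - 5618) = (2680 + (104 + 8/11)*70)*(-920342385 - 5618) = (2680 + (1152/11)*70)*(-920348003) = (2680 + 80640/11)*(-920348003) = (110120/11)*(-920348003) = -101348722090360/11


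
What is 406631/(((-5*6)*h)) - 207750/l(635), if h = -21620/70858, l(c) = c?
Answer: 1816154606773/41186100 ≈ 44096.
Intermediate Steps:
h = -10810/35429 (h = -21620*1/70858 = -10810/35429 ≈ -0.30512)
406631/(((-5*6)*h)) - 207750/l(635) = 406631/((-5*6*(-10810/35429))) - 207750/635 = 406631/((-30*(-10810/35429))) - 207750*1/635 = 406631/(324300/35429) - 41550/127 = 406631*(35429/324300) - 41550/127 = 14406529699/324300 - 41550/127 = 1816154606773/41186100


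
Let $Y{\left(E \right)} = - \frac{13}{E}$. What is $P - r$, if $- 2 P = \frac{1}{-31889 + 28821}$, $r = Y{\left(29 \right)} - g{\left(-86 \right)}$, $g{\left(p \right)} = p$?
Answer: $- \frac{15223387}{177944} \approx -85.552$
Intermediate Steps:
$r = \frac{2481}{29}$ ($r = - \frac{13}{29} - -86 = \left(-13\right) \frac{1}{29} + 86 = - \frac{13}{29} + 86 = \frac{2481}{29} \approx 85.552$)
$P = \frac{1}{6136}$ ($P = - \frac{1}{2 \left(-31889 + 28821\right)} = - \frac{1}{2 \left(-3068\right)} = \left(- \frac{1}{2}\right) \left(- \frac{1}{3068}\right) = \frac{1}{6136} \approx 0.00016297$)
$P - r = \frac{1}{6136} - \frac{2481}{29} = - \frac{15223387}{177944}$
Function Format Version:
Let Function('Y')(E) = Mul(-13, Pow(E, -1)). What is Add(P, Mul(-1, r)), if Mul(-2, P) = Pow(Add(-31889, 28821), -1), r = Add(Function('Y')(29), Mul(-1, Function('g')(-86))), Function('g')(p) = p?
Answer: Rational(-15223387, 177944) ≈ -85.552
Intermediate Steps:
r = Rational(2481, 29) (r = Add(Mul(-13, Pow(29, -1)), Mul(-1, -86)) = Add(Mul(-13, Rational(1, 29)), 86) = Add(Rational(-13, 29), 86) = Rational(2481, 29) ≈ 85.552)
P = Rational(1, 6136) (P = Mul(Rational(-1, 2), Pow(Add(-31889, 28821), -1)) = Mul(Rational(-1, 2), Pow(-3068, -1)) = Mul(Rational(-1, 2), Rational(-1, 3068)) = Rational(1, 6136) ≈ 0.00016297)
Add(P, Mul(-1, r)) = Add(Rational(1, 6136), Mul(-1, Rational(2481, 29))) = Add(Rational(1, 6136), Rational(-2481, 29)) = Rational(-15223387, 177944)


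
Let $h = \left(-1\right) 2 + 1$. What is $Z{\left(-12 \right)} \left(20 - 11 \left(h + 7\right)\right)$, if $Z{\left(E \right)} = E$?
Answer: $552$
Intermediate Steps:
$h = -1$ ($h = -2 + 1 = -1$)
$Z{\left(-12 \right)} \left(20 - 11 \left(h + 7\right)\right) = - 12 \left(20 - 11 \left(-1 + 7\right)\right) = - 12 \left(20 - 66\right) = \left(-12\right) \left(-46\right) = 552$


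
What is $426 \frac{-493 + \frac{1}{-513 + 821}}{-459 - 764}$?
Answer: $\frac{32342559}{188342} \approx 171.72$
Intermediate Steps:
$426 \frac{-493 + \frac{1}{-513 + 821}}{-459 - 764} = 426 \frac{-493 + \frac{1}{308}}{-1223} = 426 \left(-493 + \frac{1}{308}\right) \left(- \frac{1}{1223}\right) = 426 \left(\left(- \frac{151843}{308}\right) \left(- \frac{1}{1223}\right)\right) = 426 \cdot \frac{151843}{376684} = \frac{32342559}{188342}$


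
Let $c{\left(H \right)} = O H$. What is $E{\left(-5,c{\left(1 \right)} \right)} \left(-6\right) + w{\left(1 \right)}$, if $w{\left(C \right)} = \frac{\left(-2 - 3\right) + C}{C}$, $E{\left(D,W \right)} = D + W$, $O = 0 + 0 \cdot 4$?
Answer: $26$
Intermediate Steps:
$O = 0$ ($O = 0 + 0 = 0$)
$c{\left(H \right)} = 0$ ($c{\left(H \right)} = 0 H = 0$)
$w{\left(C \right)} = \frac{-5 + C}{C}$
$E{\left(-5,c{\left(1 \right)} \right)} \left(-6\right) + w{\left(1 \right)} = \left(-5 + 0\right) \left(-6\right) + \frac{-5 + 1}{1} = \left(-5\right) \left(-6\right) + 1 \left(-4\right) = 30 - 4 = 26$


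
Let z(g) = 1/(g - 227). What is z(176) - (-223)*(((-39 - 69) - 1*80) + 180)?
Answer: -90985/51 ≈ -1784.0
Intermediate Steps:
z(g) = 1/(-227 + g)
z(176) - (-223)*(((-39 - 69) - 1*80) + 180) = 1/(-227 + 176) - (-223)*(((-39 - 69) - 1*80) + 180) = 1/(-51) - (-223)*((-108 - 80) + 180) = -1/51 - (-223)*(-188 + 180) = -1/51 - (-223)*(-8) = -1/51 - 1*1784 = -1/51 - 1784 = -90985/51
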